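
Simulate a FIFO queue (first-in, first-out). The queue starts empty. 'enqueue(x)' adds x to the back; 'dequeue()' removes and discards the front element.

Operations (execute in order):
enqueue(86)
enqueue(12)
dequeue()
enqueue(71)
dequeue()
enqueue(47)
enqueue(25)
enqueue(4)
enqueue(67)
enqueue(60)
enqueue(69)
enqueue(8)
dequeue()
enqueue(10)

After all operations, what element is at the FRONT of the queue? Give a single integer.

enqueue(86): queue = [86]
enqueue(12): queue = [86, 12]
dequeue(): queue = [12]
enqueue(71): queue = [12, 71]
dequeue(): queue = [71]
enqueue(47): queue = [71, 47]
enqueue(25): queue = [71, 47, 25]
enqueue(4): queue = [71, 47, 25, 4]
enqueue(67): queue = [71, 47, 25, 4, 67]
enqueue(60): queue = [71, 47, 25, 4, 67, 60]
enqueue(69): queue = [71, 47, 25, 4, 67, 60, 69]
enqueue(8): queue = [71, 47, 25, 4, 67, 60, 69, 8]
dequeue(): queue = [47, 25, 4, 67, 60, 69, 8]
enqueue(10): queue = [47, 25, 4, 67, 60, 69, 8, 10]

Answer: 47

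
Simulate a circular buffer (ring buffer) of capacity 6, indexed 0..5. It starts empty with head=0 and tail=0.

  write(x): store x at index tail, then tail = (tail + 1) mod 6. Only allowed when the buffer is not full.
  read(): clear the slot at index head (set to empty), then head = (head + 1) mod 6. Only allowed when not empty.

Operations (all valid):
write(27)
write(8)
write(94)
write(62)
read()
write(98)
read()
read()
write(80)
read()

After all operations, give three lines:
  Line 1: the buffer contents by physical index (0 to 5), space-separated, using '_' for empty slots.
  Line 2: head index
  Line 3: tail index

Answer: _ _ _ _ 98 80
4
0

Derivation:
write(27): buf=[27 _ _ _ _ _], head=0, tail=1, size=1
write(8): buf=[27 8 _ _ _ _], head=0, tail=2, size=2
write(94): buf=[27 8 94 _ _ _], head=0, tail=3, size=3
write(62): buf=[27 8 94 62 _ _], head=0, tail=4, size=4
read(): buf=[_ 8 94 62 _ _], head=1, tail=4, size=3
write(98): buf=[_ 8 94 62 98 _], head=1, tail=5, size=4
read(): buf=[_ _ 94 62 98 _], head=2, tail=5, size=3
read(): buf=[_ _ _ 62 98 _], head=3, tail=5, size=2
write(80): buf=[_ _ _ 62 98 80], head=3, tail=0, size=3
read(): buf=[_ _ _ _ 98 80], head=4, tail=0, size=2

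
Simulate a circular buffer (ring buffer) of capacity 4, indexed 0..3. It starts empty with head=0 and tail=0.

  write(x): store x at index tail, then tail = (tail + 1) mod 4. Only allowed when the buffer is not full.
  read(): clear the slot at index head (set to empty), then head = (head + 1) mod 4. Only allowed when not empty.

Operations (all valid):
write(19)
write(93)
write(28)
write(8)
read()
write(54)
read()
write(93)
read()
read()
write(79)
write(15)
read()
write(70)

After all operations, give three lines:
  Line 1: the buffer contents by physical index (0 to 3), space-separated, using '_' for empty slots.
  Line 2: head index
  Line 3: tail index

Answer: 70 93 79 15
1
1

Derivation:
write(19): buf=[19 _ _ _], head=0, tail=1, size=1
write(93): buf=[19 93 _ _], head=0, tail=2, size=2
write(28): buf=[19 93 28 _], head=0, tail=3, size=3
write(8): buf=[19 93 28 8], head=0, tail=0, size=4
read(): buf=[_ 93 28 8], head=1, tail=0, size=3
write(54): buf=[54 93 28 8], head=1, tail=1, size=4
read(): buf=[54 _ 28 8], head=2, tail=1, size=3
write(93): buf=[54 93 28 8], head=2, tail=2, size=4
read(): buf=[54 93 _ 8], head=3, tail=2, size=3
read(): buf=[54 93 _ _], head=0, tail=2, size=2
write(79): buf=[54 93 79 _], head=0, tail=3, size=3
write(15): buf=[54 93 79 15], head=0, tail=0, size=4
read(): buf=[_ 93 79 15], head=1, tail=0, size=3
write(70): buf=[70 93 79 15], head=1, tail=1, size=4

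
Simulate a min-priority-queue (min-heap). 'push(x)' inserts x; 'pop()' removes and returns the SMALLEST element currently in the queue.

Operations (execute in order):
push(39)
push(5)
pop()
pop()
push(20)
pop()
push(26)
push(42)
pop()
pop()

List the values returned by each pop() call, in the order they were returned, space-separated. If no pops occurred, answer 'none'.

Answer: 5 39 20 26 42

Derivation:
push(39): heap contents = [39]
push(5): heap contents = [5, 39]
pop() → 5: heap contents = [39]
pop() → 39: heap contents = []
push(20): heap contents = [20]
pop() → 20: heap contents = []
push(26): heap contents = [26]
push(42): heap contents = [26, 42]
pop() → 26: heap contents = [42]
pop() → 42: heap contents = []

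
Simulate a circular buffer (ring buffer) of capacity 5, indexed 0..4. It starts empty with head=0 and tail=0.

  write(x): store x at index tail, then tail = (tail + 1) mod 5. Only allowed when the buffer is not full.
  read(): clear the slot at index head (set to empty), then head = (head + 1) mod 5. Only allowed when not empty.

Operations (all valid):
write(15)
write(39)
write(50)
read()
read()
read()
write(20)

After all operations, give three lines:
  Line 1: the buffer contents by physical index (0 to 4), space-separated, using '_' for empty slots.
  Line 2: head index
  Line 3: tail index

write(15): buf=[15 _ _ _ _], head=0, tail=1, size=1
write(39): buf=[15 39 _ _ _], head=0, tail=2, size=2
write(50): buf=[15 39 50 _ _], head=0, tail=3, size=3
read(): buf=[_ 39 50 _ _], head=1, tail=3, size=2
read(): buf=[_ _ 50 _ _], head=2, tail=3, size=1
read(): buf=[_ _ _ _ _], head=3, tail=3, size=0
write(20): buf=[_ _ _ 20 _], head=3, tail=4, size=1

Answer: _ _ _ 20 _
3
4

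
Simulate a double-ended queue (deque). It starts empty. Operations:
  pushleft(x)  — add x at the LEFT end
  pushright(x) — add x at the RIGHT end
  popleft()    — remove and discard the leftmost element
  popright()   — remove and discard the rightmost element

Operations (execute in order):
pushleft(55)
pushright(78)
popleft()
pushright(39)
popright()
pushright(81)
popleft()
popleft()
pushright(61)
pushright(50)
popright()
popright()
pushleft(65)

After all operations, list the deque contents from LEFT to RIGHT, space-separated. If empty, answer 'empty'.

Answer: 65

Derivation:
pushleft(55): [55]
pushright(78): [55, 78]
popleft(): [78]
pushright(39): [78, 39]
popright(): [78]
pushright(81): [78, 81]
popleft(): [81]
popleft(): []
pushright(61): [61]
pushright(50): [61, 50]
popright(): [61]
popright(): []
pushleft(65): [65]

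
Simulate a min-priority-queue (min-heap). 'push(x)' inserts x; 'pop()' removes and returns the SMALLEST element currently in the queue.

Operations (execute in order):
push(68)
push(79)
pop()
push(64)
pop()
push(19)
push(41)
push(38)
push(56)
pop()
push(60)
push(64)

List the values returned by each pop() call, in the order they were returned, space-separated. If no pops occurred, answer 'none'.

push(68): heap contents = [68]
push(79): heap contents = [68, 79]
pop() → 68: heap contents = [79]
push(64): heap contents = [64, 79]
pop() → 64: heap contents = [79]
push(19): heap contents = [19, 79]
push(41): heap contents = [19, 41, 79]
push(38): heap contents = [19, 38, 41, 79]
push(56): heap contents = [19, 38, 41, 56, 79]
pop() → 19: heap contents = [38, 41, 56, 79]
push(60): heap contents = [38, 41, 56, 60, 79]
push(64): heap contents = [38, 41, 56, 60, 64, 79]

Answer: 68 64 19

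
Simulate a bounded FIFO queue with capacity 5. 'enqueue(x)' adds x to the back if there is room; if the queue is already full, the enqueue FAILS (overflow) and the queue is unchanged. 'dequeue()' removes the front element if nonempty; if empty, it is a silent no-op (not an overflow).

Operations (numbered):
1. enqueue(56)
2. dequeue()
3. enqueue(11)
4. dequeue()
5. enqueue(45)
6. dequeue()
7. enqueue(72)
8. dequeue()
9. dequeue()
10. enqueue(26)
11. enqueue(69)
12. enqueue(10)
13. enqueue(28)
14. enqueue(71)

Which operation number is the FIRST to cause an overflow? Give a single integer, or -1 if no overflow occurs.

Answer: -1

Derivation:
1. enqueue(56): size=1
2. dequeue(): size=0
3. enqueue(11): size=1
4. dequeue(): size=0
5. enqueue(45): size=1
6. dequeue(): size=0
7. enqueue(72): size=1
8. dequeue(): size=0
9. dequeue(): empty, no-op, size=0
10. enqueue(26): size=1
11. enqueue(69): size=2
12. enqueue(10): size=3
13. enqueue(28): size=4
14. enqueue(71): size=5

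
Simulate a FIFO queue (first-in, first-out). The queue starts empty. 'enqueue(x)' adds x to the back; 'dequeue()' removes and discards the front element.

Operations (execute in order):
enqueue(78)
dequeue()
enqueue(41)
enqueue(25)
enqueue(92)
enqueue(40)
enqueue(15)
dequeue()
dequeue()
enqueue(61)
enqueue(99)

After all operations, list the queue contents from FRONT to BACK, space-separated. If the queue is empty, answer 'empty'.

enqueue(78): [78]
dequeue(): []
enqueue(41): [41]
enqueue(25): [41, 25]
enqueue(92): [41, 25, 92]
enqueue(40): [41, 25, 92, 40]
enqueue(15): [41, 25, 92, 40, 15]
dequeue(): [25, 92, 40, 15]
dequeue(): [92, 40, 15]
enqueue(61): [92, 40, 15, 61]
enqueue(99): [92, 40, 15, 61, 99]

Answer: 92 40 15 61 99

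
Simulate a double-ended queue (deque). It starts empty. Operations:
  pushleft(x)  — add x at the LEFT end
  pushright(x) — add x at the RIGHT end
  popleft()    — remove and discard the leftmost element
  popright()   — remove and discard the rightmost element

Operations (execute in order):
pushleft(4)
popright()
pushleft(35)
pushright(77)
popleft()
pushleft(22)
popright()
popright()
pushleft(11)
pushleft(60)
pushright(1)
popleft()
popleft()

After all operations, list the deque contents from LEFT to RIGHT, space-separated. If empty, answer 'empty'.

pushleft(4): [4]
popright(): []
pushleft(35): [35]
pushright(77): [35, 77]
popleft(): [77]
pushleft(22): [22, 77]
popright(): [22]
popright(): []
pushleft(11): [11]
pushleft(60): [60, 11]
pushright(1): [60, 11, 1]
popleft(): [11, 1]
popleft(): [1]

Answer: 1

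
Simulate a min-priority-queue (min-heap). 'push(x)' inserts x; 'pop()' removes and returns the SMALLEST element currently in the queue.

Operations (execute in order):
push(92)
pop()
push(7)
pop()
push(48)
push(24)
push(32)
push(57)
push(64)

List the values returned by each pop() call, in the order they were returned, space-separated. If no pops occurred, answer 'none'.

push(92): heap contents = [92]
pop() → 92: heap contents = []
push(7): heap contents = [7]
pop() → 7: heap contents = []
push(48): heap contents = [48]
push(24): heap contents = [24, 48]
push(32): heap contents = [24, 32, 48]
push(57): heap contents = [24, 32, 48, 57]
push(64): heap contents = [24, 32, 48, 57, 64]

Answer: 92 7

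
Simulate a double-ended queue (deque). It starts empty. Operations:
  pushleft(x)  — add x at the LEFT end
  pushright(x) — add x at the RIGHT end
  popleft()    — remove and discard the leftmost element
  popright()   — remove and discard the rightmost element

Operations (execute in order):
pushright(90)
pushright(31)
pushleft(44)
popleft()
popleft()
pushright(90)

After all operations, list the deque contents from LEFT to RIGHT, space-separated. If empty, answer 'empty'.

pushright(90): [90]
pushright(31): [90, 31]
pushleft(44): [44, 90, 31]
popleft(): [90, 31]
popleft(): [31]
pushright(90): [31, 90]

Answer: 31 90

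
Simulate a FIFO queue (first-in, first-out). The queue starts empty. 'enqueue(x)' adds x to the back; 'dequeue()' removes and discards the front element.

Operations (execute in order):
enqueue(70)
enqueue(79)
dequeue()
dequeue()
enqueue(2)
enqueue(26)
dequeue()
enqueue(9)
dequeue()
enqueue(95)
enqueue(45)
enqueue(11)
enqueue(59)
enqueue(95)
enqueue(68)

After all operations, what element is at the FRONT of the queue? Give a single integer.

Answer: 9

Derivation:
enqueue(70): queue = [70]
enqueue(79): queue = [70, 79]
dequeue(): queue = [79]
dequeue(): queue = []
enqueue(2): queue = [2]
enqueue(26): queue = [2, 26]
dequeue(): queue = [26]
enqueue(9): queue = [26, 9]
dequeue(): queue = [9]
enqueue(95): queue = [9, 95]
enqueue(45): queue = [9, 95, 45]
enqueue(11): queue = [9, 95, 45, 11]
enqueue(59): queue = [9, 95, 45, 11, 59]
enqueue(95): queue = [9, 95, 45, 11, 59, 95]
enqueue(68): queue = [9, 95, 45, 11, 59, 95, 68]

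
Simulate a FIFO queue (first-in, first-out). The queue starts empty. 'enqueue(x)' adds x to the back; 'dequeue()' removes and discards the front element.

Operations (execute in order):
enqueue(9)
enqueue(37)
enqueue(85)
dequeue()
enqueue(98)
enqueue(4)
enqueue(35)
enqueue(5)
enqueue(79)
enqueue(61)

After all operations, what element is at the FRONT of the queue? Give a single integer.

enqueue(9): queue = [9]
enqueue(37): queue = [9, 37]
enqueue(85): queue = [9, 37, 85]
dequeue(): queue = [37, 85]
enqueue(98): queue = [37, 85, 98]
enqueue(4): queue = [37, 85, 98, 4]
enqueue(35): queue = [37, 85, 98, 4, 35]
enqueue(5): queue = [37, 85, 98, 4, 35, 5]
enqueue(79): queue = [37, 85, 98, 4, 35, 5, 79]
enqueue(61): queue = [37, 85, 98, 4, 35, 5, 79, 61]

Answer: 37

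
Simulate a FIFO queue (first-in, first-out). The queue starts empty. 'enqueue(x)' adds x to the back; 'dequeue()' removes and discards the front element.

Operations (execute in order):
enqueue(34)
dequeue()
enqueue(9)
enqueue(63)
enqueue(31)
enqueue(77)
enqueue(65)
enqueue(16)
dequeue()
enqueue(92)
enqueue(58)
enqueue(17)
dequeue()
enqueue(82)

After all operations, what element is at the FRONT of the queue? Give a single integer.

Answer: 31

Derivation:
enqueue(34): queue = [34]
dequeue(): queue = []
enqueue(9): queue = [9]
enqueue(63): queue = [9, 63]
enqueue(31): queue = [9, 63, 31]
enqueue(77): queue = [9, 63, 31, 77]
enqueue(65): queue = [9, 63, 31, 77, 65]
enqueue(16): queue = [9, 63, 31, 77, 65, 16]
dequeue(): queue = [63, 31, 77, 65, 16]
enqueue(92): queue = [63, 31, 77, 65, 16, 92]
enqueue(58): queue = [63, 31, 77, 65, 16, 92, 58]
enqueue(17): queue = [63, 31, 77, 65, 16, 92, 58, 17]
dequeue(): queue = [31, 77, 65, 16, 92, 58, 17]
enqueue(82): queue = [31, 77, 65, 16, 92, 58, 17, 82]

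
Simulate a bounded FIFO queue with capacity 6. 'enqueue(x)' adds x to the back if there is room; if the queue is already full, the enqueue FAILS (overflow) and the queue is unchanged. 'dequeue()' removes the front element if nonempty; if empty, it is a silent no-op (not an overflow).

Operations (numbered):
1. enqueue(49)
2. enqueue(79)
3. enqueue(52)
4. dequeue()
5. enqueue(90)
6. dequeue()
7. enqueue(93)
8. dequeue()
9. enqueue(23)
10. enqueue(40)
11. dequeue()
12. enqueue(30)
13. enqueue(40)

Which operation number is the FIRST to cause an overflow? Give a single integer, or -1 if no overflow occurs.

Answer: -1

Derivation:
1. enqueue(49): size=1
2. enqueue(79): size=2
3. enqueue(52): size=3
4. dequeue(): size=2
5. enqueue(90): size=3
6. dequeue(): size=2
7. enqueue(93): size=3
8. dequeue(): size=2
9. enqueue(23): size=3
10. enqueue(40): size=4
11. dequeue(): size=3
12. enqueue(30): size=4
13. enqueue(40): size=5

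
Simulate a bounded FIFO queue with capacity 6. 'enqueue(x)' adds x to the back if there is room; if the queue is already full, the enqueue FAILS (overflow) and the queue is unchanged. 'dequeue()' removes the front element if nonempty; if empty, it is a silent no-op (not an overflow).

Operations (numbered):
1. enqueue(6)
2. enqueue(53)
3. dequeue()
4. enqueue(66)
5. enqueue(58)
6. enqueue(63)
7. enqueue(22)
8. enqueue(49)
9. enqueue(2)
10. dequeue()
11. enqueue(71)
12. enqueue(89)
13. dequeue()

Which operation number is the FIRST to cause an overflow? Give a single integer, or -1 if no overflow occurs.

Answer: 9

Derivation:
1. enqueue(6): size=1
2. enqueue(53): size=2
3. dequeue(): size=1
4. enqueue(66): size=2
5. enqueue(58): size=3
6. enqueue(63): size=4
7. enqueue(22): size=5
8. enqueue(49): size=6
9. enqueue(2): size=6=cap → OVERFLOW (fail)
10. dequeue(): size=5
11. enqueue(71): size=6
12. enqueue(89): size=6=cap → OVERFLOW (fail)
13. dequeue(): size=5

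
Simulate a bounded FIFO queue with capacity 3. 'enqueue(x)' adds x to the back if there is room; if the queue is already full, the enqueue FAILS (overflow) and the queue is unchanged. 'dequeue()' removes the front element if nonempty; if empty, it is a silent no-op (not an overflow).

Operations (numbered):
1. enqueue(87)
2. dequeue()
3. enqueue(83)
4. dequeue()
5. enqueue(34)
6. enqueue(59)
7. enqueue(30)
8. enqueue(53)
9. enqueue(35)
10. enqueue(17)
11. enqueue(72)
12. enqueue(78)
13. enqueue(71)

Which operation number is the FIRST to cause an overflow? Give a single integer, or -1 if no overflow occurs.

Answer: 8

Derivation:
1. enqueue(87): size=1
2. dequeue(): size=0
3. enqueue(83): size=1
4. dequeue(): size=0
5. enqueue(34): size=1
6. enqueue(59): size=2
7. enqueue(30): size=3
8. enqueue(53): size=3=cap → OVERFLOW (fail)
9. enqueue(35): size=3=cap → OVERFLOW (fail)
10. enqueue(17): size=3=cap → OVERFLOW (fail)
11. enqueue(72): size=3=cap → OVERFLOW (fail)
12. enqueue(78): size=3=cap → OVERFLOW (fail)
13. enqueue(71): size=3=cap → OVERFLOW (fail)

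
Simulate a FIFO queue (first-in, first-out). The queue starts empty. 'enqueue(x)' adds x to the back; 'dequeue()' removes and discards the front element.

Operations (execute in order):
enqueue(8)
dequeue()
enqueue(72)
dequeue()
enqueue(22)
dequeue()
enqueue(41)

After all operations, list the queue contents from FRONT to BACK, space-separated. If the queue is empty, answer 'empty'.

enqueue(8): [8]
dequeue(): []
enqueue(72): [72]
dequeue(): []
enqueue(22): [22]
dequeue(): []
enqueue(41): [41]

Answer: 41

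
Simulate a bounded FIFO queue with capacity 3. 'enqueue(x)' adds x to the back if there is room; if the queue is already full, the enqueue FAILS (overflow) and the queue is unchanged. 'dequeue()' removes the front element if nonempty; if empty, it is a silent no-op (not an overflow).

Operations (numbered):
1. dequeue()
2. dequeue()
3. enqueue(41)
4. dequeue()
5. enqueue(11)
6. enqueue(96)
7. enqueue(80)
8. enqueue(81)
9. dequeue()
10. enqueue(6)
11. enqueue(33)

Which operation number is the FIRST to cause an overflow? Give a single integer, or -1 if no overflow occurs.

1. dequeue(): empty, no-op, size=0
2. dequeue(): empty, no-op, size=0
3. enqueue(41): size=1
4. dequeue(): size=0
5. enqueue(11): size=1
6. enqueue(96): size=2
7. enqueue(80): size=3
8. enqueue(81): size=3=cap → OVERFLOW (fail)
9. dequeue(): size=2
10. enqueue(6): size=3
11. enqueue(33): size=3=cap → OVERFLOW (fail)

Answer: 8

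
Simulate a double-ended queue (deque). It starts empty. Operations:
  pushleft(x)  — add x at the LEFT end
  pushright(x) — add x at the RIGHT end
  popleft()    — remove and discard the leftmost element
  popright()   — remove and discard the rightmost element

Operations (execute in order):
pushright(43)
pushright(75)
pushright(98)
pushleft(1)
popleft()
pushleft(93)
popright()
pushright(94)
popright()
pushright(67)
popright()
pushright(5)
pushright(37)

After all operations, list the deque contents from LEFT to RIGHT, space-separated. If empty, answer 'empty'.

pushright(43): [43]
pushright(75): [43, 75]
pushright(98): [43, 75, 98]
pushleft(1): [1, 43, 75, 98]
popleft(): [43, 75, 98]
pushleft(93): [93, 43, 75, 98]
popright(): [93, 43, 75]
pushright(94): [93, 43, 75, 94]
popright(): [93, 43, 75]
pushright(67): [93, 43, 75, 67]
popright(): [93, 43, 75]
pushright(5): [93, 43, 75, 5]
pushright(37): [93, 43, 75, 5, 37]

Answer: 93 43 75 5 37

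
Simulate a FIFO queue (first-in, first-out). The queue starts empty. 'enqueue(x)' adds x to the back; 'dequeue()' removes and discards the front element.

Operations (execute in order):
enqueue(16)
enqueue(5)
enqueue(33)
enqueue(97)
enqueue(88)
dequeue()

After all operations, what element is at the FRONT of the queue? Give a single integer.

enqueue(16): queue = [16]
enqueue(5): queue = [16, 5]
enqueue(33): queue = [16, 5, 33]
enqueue(97): queue = [16, 5, 33, 97]
enqueue(88): queue = [16, 5, 33, 97, 88]
dequeue(): queue = [5, 33, 97, 88]

Answer: 5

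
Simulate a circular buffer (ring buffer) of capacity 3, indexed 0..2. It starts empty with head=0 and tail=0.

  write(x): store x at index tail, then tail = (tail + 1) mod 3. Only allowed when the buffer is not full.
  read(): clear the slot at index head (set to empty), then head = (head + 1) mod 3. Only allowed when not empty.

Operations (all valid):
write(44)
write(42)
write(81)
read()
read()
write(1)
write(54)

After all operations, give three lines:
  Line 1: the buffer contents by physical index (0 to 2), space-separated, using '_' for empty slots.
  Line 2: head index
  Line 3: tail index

write(44): buf=[44 _ _], head=0, tail=1, size=1
write(42): buf=[44 42 _], head=0, tail=2, size=2
write(81): buf=[44 42 81], head=0, tail=0, size=3
read(): buf=[_ 42 81], head=1, tail=0, size=2
read(): buf=[_ _ 81], head=2, tail=0, size=1
write(1): buf=[1 _ 81], head=2, tail=1, size=2
write(54): buf=[1 54 81], head=2, tail=2, size=3

Answer: 1 54 81
2
2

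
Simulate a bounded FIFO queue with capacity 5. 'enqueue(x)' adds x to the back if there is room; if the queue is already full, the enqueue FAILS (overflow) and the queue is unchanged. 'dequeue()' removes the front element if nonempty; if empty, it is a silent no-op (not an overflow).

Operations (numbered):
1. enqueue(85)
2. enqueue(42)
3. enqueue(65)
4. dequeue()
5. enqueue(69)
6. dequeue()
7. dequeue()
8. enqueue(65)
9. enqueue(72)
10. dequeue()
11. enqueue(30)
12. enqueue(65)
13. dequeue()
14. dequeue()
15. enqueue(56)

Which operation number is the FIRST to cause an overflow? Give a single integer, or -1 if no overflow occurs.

Answer: -1

Derivation:
1. enqueue(85): size=1
2. enqueue(42): size=2
3. enqueue(65): size=3
4. dequeue(): size=2
5. enqueue(69): size=3
6. dequeue(): size=2
7. dequeue(): size=1
8. enqueue(65): size=2
9. enqueue(72): size=3
10. dequeue(): size=2
11. enqueue(30): size=3
12. enqueue(65): size=4
13. dequeue(): size=3
14. dequeue(): size=2
15. enqueue(56): size=3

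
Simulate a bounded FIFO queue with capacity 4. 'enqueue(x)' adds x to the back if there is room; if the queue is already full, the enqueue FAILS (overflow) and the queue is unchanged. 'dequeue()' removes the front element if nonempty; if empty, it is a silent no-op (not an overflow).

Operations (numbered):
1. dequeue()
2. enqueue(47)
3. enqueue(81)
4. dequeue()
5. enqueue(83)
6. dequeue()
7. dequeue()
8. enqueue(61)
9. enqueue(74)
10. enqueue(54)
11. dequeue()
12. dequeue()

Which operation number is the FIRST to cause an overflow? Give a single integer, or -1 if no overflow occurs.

1. dequeue(): empty, no-op, size=0
2. enqueue(47): size=1
3. enqueue(81): size=2
4. dequeue(): size=1
5. enqueue(83): size=2
6. dequeue(): size=1
7. dequeue(): size=0
8. enqueue(61): size=1
9. enqueue(74): size=2
10. enqueue(54): size=3
11. dequeue(): size=2
12. dequeue(): size=1

Answer: -1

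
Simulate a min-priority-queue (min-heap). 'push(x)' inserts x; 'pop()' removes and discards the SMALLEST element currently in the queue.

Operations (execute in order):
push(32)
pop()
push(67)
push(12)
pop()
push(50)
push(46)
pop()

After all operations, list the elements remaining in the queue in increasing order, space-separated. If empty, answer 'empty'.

Answer: 50 67

Derivation:
push(32): heap contents = [32]
pop() → 32: heap contents = []
push(67): heap contents = [67]
push(12): heap contents = [12, 67]
pop() → 12: heap contents = [67]
push(50): heap contents = [50, 67]
push(46): heap contents = [46, 50, 67]
pop() → 46: heap contents = [50, 67]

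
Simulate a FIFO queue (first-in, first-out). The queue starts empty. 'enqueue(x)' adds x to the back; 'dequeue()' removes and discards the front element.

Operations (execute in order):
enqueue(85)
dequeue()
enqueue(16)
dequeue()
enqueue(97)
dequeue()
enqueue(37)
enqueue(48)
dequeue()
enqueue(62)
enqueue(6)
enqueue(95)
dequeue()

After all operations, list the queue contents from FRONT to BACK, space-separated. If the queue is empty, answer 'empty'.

enqueue(85): [85]
dequeue(): []
enqueue(16): [16]
dequeue(): []
enqueue(97): [97]
dequeue(): []
enqueue(37): [37]
enqueue(48): [37, 48]
dequeue(): [48]
enqueue(62): [48, 62]
enqueue(6): [48, 62, 6]
enqueue(95): [48, 62, 6, 95]
dequeue(): [62, 6, 95]

Answer: 62 6 95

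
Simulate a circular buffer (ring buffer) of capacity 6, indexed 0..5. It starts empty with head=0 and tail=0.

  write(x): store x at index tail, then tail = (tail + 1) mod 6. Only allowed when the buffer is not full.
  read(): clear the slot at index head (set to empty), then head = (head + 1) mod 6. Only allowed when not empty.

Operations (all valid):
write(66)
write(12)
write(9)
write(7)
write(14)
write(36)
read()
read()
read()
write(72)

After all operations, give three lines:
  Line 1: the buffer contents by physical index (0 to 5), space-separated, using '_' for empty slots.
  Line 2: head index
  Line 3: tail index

Answer: 72 _ _ 7 14 36
3
1

Derivation:
write(66): buf=[66 _ _ _ _ _], head=0, tail=1, size=1
write(12): buf=[66 12 _ _ _ _], head=0, tail=2, size=2
write(9): buf=[66 12 9 _ _ _], head=0, tail=3, size=3
write(7): buf=[66 12 9 7 _ _], head=0, tail=4, size=4
write(14): buf=[66 12 9 7 14 _], head=0, tail=5, size=5
write(36): buf=[66 12 9 7 14 36], head=0, tail=0, size=6
read(): buf=[_ 12 9 7 14 36], head=1, tail=0, size=5
read(): buf=[_ _ 9 7 14 36], head=2, tail=0, size=4
read(): buf=[_ _ _ 7 14 36], head=3, tail=0, size=3
write(72): buf=[72 _ _ 7 14 36], head=3, tail=1, size=4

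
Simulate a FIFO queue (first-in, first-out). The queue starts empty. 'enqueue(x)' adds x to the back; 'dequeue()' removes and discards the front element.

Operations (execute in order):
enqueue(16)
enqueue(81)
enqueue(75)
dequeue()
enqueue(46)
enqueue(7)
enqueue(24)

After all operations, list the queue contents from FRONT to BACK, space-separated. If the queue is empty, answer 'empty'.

Answer: 81 75 46 7 24

Derivation:
enqueue(16): [16]
enqueue(81): [16, 81]
enqueue(75): [16, 81, 75]
dequeue(): [81, 75]
enqueue(46): [81, 75, 46]
enqueue(7): [81, 75, 46, 7]
enqueue(24): [81, 75, 46, 7, 24]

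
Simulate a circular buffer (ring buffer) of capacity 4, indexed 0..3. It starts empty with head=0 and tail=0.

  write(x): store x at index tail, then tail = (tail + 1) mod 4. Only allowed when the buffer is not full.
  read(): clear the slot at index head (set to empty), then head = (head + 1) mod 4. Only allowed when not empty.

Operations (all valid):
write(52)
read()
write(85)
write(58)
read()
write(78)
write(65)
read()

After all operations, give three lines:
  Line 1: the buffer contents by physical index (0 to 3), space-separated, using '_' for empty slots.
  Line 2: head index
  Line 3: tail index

Answer: 65 _ _ 78
3
1

Derivation:
write(52): buf=[52 _ _ _], head=0, tail=1, size=1
read(): buf=[_ _ _ _], head=1, tail=1, size=0
write(85): buf=[_ 85 _ _], head=1, tail=2, size=1
write(58): buf=[_ 85 58 _], head=1, tail=3, size=2
read(): buf=[_ _ 58 _], head=2, tail=3, size=1
write(78): buf=[_ _ 58 78], head=2, tail=0, size=2
write(65): buf=[65 _ 58 78], head=2, tail=1, size=3
read(): buf=[65 _ _ 78], head=3, tail=1, size=2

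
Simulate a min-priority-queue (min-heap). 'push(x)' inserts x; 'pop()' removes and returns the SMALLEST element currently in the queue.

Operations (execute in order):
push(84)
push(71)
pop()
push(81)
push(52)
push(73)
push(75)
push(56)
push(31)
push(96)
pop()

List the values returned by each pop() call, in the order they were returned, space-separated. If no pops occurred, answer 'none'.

Answer: 71 31

Derivation:
push(84): heap contents = [84]
push(71): heap contents = [71, 84]
pop() → 71: heap contents = [84]
push(81): heap contents = [81, 84]
push(52): heap contents = [52, 81, 84]
push(73): heap contents = [52, 73, 81, 84]
push(75): heap contents = [52, 73, 75, 81, 84]
push(56): heap contents = [52, 56, 73, 75, 81, 84]
push(31): heap contents = [31, 52, 56, 73, 75, 81, 84]
push(96): heap contents = [31, 52, 56, 73, 75, 81, 84, 96]
pop() → 31: heap contents = [52, 56, 73, 75, 81, 84, 96]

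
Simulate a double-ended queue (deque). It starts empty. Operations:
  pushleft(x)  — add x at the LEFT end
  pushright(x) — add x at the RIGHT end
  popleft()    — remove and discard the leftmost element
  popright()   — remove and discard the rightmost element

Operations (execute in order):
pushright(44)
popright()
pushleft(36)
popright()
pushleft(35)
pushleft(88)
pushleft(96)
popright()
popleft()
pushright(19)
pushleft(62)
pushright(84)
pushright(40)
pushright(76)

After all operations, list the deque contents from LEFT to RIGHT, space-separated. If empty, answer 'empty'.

pushright(44): [44]
popright(): []
pushleft(36): [36]
popright(): []
pushleft(35): [35]
pushleft(88): [88, 35]
pushleft(96): [96, 88, 35]
popright(): [96, 88]
popleft(): [88]
pushright(19): [88, 19]
pushleft(62): [62, 88, 19]
pushright(84): [62, 88, 19, 84]
pushright(40): [62, 88, 19, 84, 40]
pushright(76): [62, 88, 19, 84, 40, 76]

Answer: 62 88 19 84 40 76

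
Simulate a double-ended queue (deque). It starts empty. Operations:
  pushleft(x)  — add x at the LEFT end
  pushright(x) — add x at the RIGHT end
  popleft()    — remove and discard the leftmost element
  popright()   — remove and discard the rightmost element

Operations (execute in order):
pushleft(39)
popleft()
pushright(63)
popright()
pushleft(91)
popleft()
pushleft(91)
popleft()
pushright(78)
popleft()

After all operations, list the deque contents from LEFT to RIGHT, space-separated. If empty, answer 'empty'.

pushleft(39): [39]
popleft(): []
pushright(63): [63]
popright(): []
pushleft(91): [91]
popleft(): []
pushleft(91): [91]
popleft(): []
pushright(78): [78]
popleft(): []

Answer: empty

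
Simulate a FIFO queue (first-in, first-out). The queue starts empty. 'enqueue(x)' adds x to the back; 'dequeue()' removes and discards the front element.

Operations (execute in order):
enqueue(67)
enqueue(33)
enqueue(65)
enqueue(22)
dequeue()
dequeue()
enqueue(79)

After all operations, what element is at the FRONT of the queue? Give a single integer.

Answer: 65

Derivation:
enqueue(67): queue = [67]
enqueue(33): queue = [67, 33]
enqueue(65): queue = [67, 33, 65]
enqueue(22): queue = [67, 33, 65, 22]
dequeue(): queue = [33, 65, 22]
dequeue(): queue = [65, 22]
enqueue(79): queue = [65, 22, 79]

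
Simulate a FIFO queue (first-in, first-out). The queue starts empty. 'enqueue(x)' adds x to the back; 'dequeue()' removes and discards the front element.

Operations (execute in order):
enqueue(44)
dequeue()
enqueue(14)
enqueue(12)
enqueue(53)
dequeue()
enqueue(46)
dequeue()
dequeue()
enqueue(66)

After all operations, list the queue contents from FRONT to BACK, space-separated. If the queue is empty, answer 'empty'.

enqueue(44): [44]
dequeue(): []
enqueue(14): [14]
enqueue(12): [14, 12]
enqueue(53): [14, 12, 53]
dequeue(): [12, 53]
enqueue(46): [12, 53, 46]
dequeue(): [53, 46]
dequeue(): [46]
enqueue(66): [46, 66]

Answer: 46 66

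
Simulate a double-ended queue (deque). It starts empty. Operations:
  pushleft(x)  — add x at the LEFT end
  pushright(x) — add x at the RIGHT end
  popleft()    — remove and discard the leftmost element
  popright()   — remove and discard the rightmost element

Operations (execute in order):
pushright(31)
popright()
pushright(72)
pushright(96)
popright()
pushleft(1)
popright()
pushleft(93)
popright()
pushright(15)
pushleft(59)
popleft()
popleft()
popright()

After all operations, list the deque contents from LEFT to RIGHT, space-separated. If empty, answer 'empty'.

pushright(31): [31]
popright(): []
pushright(72): [72]
pushright(96): [72, 96]
popright(): [72]
pushleft(1): [1, 72]
popright(): [1]
pushleft(93): [93, 1]
popright(): [93]
pushright(15): [93, 15]
pushleft(59): [59, 93, 15]
popleft(): [93, 15]
popleft(): [15]
popright(): []

Answer: empty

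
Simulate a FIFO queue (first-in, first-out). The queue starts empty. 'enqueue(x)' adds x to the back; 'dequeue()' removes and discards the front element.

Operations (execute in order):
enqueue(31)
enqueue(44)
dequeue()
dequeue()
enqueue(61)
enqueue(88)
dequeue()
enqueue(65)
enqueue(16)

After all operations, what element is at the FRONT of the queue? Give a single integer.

Answer: 88

Derivation:
enqueue(31): queue = [31]
enqueue(44): queue = [31, 44]
dequeue(): queue = [44]
dequeue(): queue = []
enqueue(61): queue = [61]
enqueue(88): queue = [61, 88]
dequeue(): queue = [88]
enqueue(65): queue = [88, 65]
enqueue(16): queue = [88, 65, 16]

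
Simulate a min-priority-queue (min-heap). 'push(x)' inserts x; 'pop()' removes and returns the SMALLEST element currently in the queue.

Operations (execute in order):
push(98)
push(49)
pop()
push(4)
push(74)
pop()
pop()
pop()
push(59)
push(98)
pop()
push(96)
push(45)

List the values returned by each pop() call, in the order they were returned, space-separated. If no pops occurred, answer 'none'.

Answer: 49 4 74 98 59

Derivation:
push(98): heap contents = [98]
push(49): heap contents = [49, 98]
pop() → 49: heap contents = [98]
push(4): heap contents = [4, 98]
push(74): heap contents = [4, 74, 98]
pop() → 4: heap contents = [74, 98]
pop() → 74: heap contents = [98]
pop() → 98: heap contents = []
push(59): heap contents = [59]
push(98): heap contents = [59, 98]
pop() → 59: heap contents = [98]
push(96): heap contents = [96, 98]
push(45): heap contents = [45, 96, 98]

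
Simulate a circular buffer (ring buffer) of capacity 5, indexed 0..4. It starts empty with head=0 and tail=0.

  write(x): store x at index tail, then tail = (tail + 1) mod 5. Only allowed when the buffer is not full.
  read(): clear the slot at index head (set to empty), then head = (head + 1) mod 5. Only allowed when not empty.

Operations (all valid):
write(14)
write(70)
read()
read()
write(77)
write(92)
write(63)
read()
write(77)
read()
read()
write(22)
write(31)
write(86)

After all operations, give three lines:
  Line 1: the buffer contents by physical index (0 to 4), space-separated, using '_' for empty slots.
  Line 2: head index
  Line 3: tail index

Answer: 77 22 31 86 _
0
4

Derivation:
write(14): buf=[14 _ _ _ _], head=0, tail=1, size=1
write(70): buf=[14 70 _ _ _], head=0, tail=2, size=2
read(): buf=[_ 70 _ _ _], head=1, tail=2, size=1
read(): buf=[_ _ _ _ _], head=2, tail=2, size=0
write(77): buf=[_ _ 77 _ _], head=2, tail=3, size=1
write(92): buf=[_ _ 77 92 _], head=2, tail=4, size=2
write(63): buf=[_ _ 77 92 63], head=2, tail=0, size=3
read(): buf=[_ _ _ 92 63], head=3, tail=0, size=2
write(77): buf=[77 _ _ 92 63], head=3, tail=1, size=3
read(): buf=[77 _ _ _ 63], head=4, tail=1, size=2
read(): buf=[77 _ _ _ _], head=0, tail=1, size=1
write(22): buf=[77 22 _ _ _], head=0, tail=2, size=2
write(31): buf=[77 22 31 _ _], head=0, tail=3, size=3
write(86): buf=[77 22 31 86 _], head=0, tail=4, size=4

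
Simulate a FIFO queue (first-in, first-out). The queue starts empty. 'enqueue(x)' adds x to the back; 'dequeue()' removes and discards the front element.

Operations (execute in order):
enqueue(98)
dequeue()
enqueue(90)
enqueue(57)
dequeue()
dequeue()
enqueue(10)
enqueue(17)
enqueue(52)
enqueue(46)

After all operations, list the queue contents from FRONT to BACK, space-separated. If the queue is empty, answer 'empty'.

Answer: 10 17 52 46

Derivation:
enqueue(98): [98]
dequeue(): []
enqueue(90): [90]
enqueue(57): [90, 57]
dequeue(): [57]
dequeue(): []
enqueue(10): [10]
enqueue(17): [10, 17]
enqueue(52): [10, 17, 52]
enqueue(46): [10, 17, 52, 46]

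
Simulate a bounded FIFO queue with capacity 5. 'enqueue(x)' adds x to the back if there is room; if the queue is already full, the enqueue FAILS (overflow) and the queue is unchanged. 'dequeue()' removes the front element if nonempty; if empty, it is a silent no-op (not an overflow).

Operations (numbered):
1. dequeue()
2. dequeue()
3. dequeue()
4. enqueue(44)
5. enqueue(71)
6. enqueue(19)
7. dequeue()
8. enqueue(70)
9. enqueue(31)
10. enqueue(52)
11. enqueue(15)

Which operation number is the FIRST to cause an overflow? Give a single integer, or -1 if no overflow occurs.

Answer: 11

Derivation:
1. dequeue(): empty, no-op, size=0
2. dequeue(): empty, no-op, size=0
3. dequeue(): empty, no-op, size=0
4. enqueue(44): size=1
5. enqueue(71): size=2
6. enqueue(19): size=3
7. dequeue(): size=2
8. enqueue(70): size=3
9. enqueue(31): size=4
10. enqueue(52): size=5
11. enqueue(15): size=5=cap → OVERFLOW (fail)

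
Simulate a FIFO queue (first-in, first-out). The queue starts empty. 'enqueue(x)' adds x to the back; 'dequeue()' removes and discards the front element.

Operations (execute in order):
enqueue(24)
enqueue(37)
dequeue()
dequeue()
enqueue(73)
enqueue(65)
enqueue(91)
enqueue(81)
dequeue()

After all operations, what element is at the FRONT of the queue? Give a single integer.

Answer: 65

Derivation:
enqueue(24): queue = [24]
enqueue(37): queue = [24, 37]
dequeue(): queue = [37]
dequeue(): queue = []
enqueue(73): queue = [73]
enqueue(65): queue = [73, 65]
enqueue(91): queue = [73, 65, 91]
enqueue(81): queue = [73, 65, 91, 81]
dequeue(): queue = [65, 91, 81]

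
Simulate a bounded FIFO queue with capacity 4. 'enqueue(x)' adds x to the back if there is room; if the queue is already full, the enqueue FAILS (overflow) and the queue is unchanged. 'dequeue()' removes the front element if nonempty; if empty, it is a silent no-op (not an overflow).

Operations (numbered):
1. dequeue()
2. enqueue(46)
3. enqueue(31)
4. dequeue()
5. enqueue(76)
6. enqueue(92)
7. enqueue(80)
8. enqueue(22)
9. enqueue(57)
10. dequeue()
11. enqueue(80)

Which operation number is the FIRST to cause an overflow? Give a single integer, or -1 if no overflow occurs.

Answer: 8

Derivation:
1. dequeue(): empty, no-op, size=0
2. enqueue(46): size=1
3. enqueue(31): size=2
4. dequeue(): size=1
5. enqueue(76): size=2
6. enqueue(92): size=3
7. enqueue(80): size=4
8. enqueue(22): size=4=cap → OVERFLOW (fail)
9. enqueue(57): size=4=cap → OVERFLOW (fail)
10. dequeue(): size=3
11. enqueue(80): size=4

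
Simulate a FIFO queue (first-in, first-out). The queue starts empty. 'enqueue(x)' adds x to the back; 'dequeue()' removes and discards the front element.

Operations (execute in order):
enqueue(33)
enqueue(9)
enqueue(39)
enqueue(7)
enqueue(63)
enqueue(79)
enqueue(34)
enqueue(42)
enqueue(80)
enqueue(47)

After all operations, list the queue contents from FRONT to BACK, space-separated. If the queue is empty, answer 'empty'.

Answer: 33 9 39 7 63 79 34 42 80 47

Derivation:
enqueue(33): [33]
enqueue(9): [33, 9]
enqueue(39): [33, 9, 39]
enqueue(7): [33, 9, 39, 7]
enqueue(63): [33, 9, 39, 7, 63]
enqueue(79): [33, 9, 39, 7, 63, 79]
enqueue(34): [33, 9, 39, 7, 63, 79, 34]
enqueue(42): [33, 9, 39, 7, 63, 79, 34, 42]
enqueue(80): [33, 9, 39, 7, 63, 79, 34, 42, 80]
enqueue(47): [33, 9, 39, 7, 63, 79, 34, 42, 80, 47]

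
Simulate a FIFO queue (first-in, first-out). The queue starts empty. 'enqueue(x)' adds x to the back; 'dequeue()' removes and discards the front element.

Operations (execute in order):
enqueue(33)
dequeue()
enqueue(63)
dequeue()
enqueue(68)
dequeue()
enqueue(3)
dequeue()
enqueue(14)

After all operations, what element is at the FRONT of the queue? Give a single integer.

Answer: 14

Derivation:
enqueue(33): queue = [33]
dequeue(): queue = []
enqueue(63): queue = [63]
dequeue(): queue = []
enqueue(68): queue = [68]
dequeue(): queue = []
enqueue(3): queue = [3]
dequeue(): queue = []
enqueue(14): queue = [14]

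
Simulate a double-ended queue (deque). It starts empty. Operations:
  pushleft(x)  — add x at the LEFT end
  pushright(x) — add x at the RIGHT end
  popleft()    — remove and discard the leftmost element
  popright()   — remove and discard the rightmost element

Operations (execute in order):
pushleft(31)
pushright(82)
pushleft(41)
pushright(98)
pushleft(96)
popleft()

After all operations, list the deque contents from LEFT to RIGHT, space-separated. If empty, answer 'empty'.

pushleft(31): [31]
pushright(82): [31, 82]
pushleft(41): [41, 31, 82]
pushright(98): [41, 31, 82, 98]
pushleft(96): [96, 41, 31, 82, 98]
popleft(): [41, 31, 82, 98]

Answer: 41 31 82 98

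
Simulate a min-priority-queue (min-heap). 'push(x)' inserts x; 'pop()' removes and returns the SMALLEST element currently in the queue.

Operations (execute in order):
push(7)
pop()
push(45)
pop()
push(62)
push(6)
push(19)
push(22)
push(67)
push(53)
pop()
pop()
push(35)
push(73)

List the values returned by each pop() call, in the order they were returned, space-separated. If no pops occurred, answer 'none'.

push(7): heap contents = [7]
pop() → 7: heap contents = []
push(45): heap contents = [45]
pop() → 45: heap contents = []
push(62): heap contents = [62]
push(6): heap contents = [6, 62]
push(19): heap contents = [6, 19, 62]
push(22): heap contents = [6, 19, 22, 62]
push(67): heap contents = [6, 19, 22, 62, 67]
push(53): heap contents = [6, 19, 22, 53, 62, 67]
pop() → 6: heap contents = [19, 22, 53, 62, 67]
pop() → 19: heap contents = [22, 53, 62, 67]
push(35): heap contents = [22, 35, 53, 62, 67]
push(73): heap contents = [22, 35, 53, 62, 67, 73]

Answer: 7 45 6 19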